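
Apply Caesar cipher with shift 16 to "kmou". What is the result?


Caesar cipher: shift "kmou" by 16
  'k' (pos 10) + 16 = pos 0 = 'a'
  'm' (pos 12) + 16 = pos 2 = 'c'
  'o' (pos 14) + 16 = pos 4 = 'e'
  'u' (pos 20) + 16 = pos 10 = 'k'
Result: acek

acek


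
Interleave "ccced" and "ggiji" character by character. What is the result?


Interleaving "ccced" and "ggiji":
  Position 0: 'c' from first, 'g' from second => "cg"
  Position 1: 'c' from first, 'g' from second => "cg"
  Position 2: 'c' from first, 'i' from second => "ci"
  Position 3: 'e' from first, 'j' from second => "ej"
  Position 4: 'd' from first, 'i' from second => "di"
Result: cgcgciejdi

cgcgciejdi


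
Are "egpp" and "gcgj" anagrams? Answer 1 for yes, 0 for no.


Strings: "egpp", "gcgj"
Sorted first:  egpp
Sorted second: cggj
Differ at position 0: 'e' vs 'c' => not anagrams

0


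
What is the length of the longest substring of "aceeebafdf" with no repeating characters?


Input: "aceeebafdf"
Sliding window (track last position of each char):
  Position 0 ('a'): window [0,0] length 1 -- new best
  Position 1 ('c'): window [0,1] length 2 -- new best
  Position 2 ('e'): window [0,2] length 3 -- new best
  Position 3 ('e'): repeat (last at 2), move window start to 3
  Position 3 ('e'): window [3,3] length 1
  Position 4 ('e'): repeat (last at 3), move window start to 4
  Position 4 ('e'): window [4,4] length 1
  Position 5 ('b'): window [4,5] length 2
  Position 6 ('a'): window [4,6] length 3
  Position 7 ('f'): window [4,7] length 4 -- new best
  Position 8 ('d'): window [4,8] length 5 -- new best
  Position 9 ('f'): repeat (last at 7), move window start to 8
  Position 9 ('f'): window [8,9] length 2
Longest substring with no repeats: "ebafd" with length 5

5


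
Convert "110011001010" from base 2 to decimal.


Input: "110011001010" in base 2
Positional expansion:
  Digit '1' (value 1) x 2^11 = 2048
  Digit '1' (value 1) x 2^10 = 1024
  Digit '0' (value 0) x 2^9 = 0
  Digit '0' (value 0) x 2^8 = 0
  Digit '1' (value 1) x 2^7 = 128
  Digit '1' (value 1) x 2^6 = 64
  Digit '0' (value 0) x 2^5 = 0
  Digit '0' (value 0) x 2^4 = 0
  Digit '1' (value 1) x 2^3 = 8
  Digit '0' (value 0) x 2^2 = 0
  Digit '1' (value 1) x 2^1 = 2
  Digit '0' (value 0) x 2^0 = 0
Sum = 3274

3274


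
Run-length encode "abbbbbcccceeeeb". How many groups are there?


Input: abbbbbcccceeeeb
Scanning for consecutive runs:
  Group 1: 'a' x 1 (positions 0-0)
  Group 2: 'b' x 5 (positions 1-5)
  Group 3: 'c' x 4 (positions 6-9)
  Group 4: 'e' x 4 (positions 10-13)
  Group 5: 'b' x 1 (positions 14-14)
Total groups: 5

5


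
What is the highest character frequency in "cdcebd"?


Input: cdcebd
Character counts:
  'b': 1
  'c': 2
  'd': 2
  'e': 1
Maximum frequency: 2

2


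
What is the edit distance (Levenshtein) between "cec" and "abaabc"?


Computing edit distance: "cec" -> "abaabc"
DP table:
           a    b    a    a    b    c
      0    1    2    3    4    5    6
  c   1    1    2    3    4    5    5
  e   2    2    2    3    4    5    6
  c   3    3    3    3    4    5    5
Edit distance = dp[3][6] = 5

5


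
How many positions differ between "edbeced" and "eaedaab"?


Comparing "edbeced" and "eaedaab" position by position:
  Position 0: 'e' vs 'e' => same
  Position 1: 'd' vs 'a' => DIFFER
  Position 2: 'b' vs 'e' => DIFFER
  Position 3: 'e' vs 'd' => DIFFER
  Position 4: 'c' vs 'a' => DIFFER
  Position 5: 'e' vs 'a' => DIFFER
  Position 6: 'd' vs 'b' => DIFFER
Positions that differ: 6

6


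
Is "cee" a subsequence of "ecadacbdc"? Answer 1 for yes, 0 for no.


Check if "cee" is a subsequence of "ecadacbdc"
Greedy scan:
  Position 0 ('e'): no match needed
  Position 1 ('c'): matches sub[0] = 'c'
  Position 2 ('a'): no match needed
  Position 3 ('d'): no match needed
  Position 4 ('a'): no match needed
  Position 5 ('c'): no match needed
  Position 6 ('b'): no match needed
  Position 7 ('d'): no match needed
  Position 8 ('c'): no match needed
Only matched 1/3 characters => not a subsequence

0


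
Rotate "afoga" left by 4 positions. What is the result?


Input: "afoga", rotate left by 4
First 4 characters: "afog"
Remaining characters: "a"
Concatenate remaining + first: "a" + "afog" = "aafog"

aafog


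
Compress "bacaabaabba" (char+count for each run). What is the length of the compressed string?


Input: bacaabaabba
Runs:
  'b' x 1 => "b1"
  'a' x 1 => "a1"
  'c' x 1 => "c1"
  'a' x 2 => "a2"
  'b' x 1 => "b1"
  'a' x 2 => "a2"
  'b' x 2 => "b2"
  'a' x 1 => "a1"
Compressed: "b1a1c1a2b1a2b2a1"
Compressed length: 16

16


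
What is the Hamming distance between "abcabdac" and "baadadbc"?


Comparing "abcabdac" and "baadadbc" position by position:
  Position 0: 'a' vs 'b' => differ
  Position 1: 'b' vs 'a' => differ
  Position 2: 'c' vs 'a' => differ
  Position 3: 'a' vs 'd' => differ
  Position 4: 'b' vs 'a' => differ
  Position 5: 'd' vs 'd' => same
  Position 6: 'a' vs 'b' => differ
  Position 7: 'c' vs 'c' => same
Total differences (Hamming distance): 6

6


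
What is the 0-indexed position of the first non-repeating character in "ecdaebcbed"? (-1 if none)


Input: ecdaebcbed
Character frequencies:
  'a': 1
  'b': 2
  'c': 2
  'd': 2
  'e': 3
Scanning left to right for freq == 1:
  Position 0 ('e'): freq=3, skip
  Position 1 ('c'): freq=2, skip
  Position 2 ('d'): freq=2, skip
  Position 3 ('a'): unique! => answer = 3

3


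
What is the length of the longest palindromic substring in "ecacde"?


Input: "ecacde"
Checking substrings for palindromes:
  [1:4] "cac" (len 3) => palindrome
Longest palindromic substring: "cac" with length 3

3


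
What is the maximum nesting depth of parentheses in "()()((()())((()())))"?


Input: "()()((()())((()())))"
Tracking depth:
  Position 0 '(': depth becomes 1
  Position 1 ')': depth becomes 0
  Position 2 '(': depth becomes 1
  Position 3 ')': depth becomes 0
  Position 4 '(': depth becomes 1
  Position 5 '(': depth becomes 2
  Position 6 '(': depth becomes 3
  Position 7 ')': depth becomes 2
  Position 8 '(': depth becomes 3
  Position 9 ')': depth becomes 2
  Position 10 ')': depth becomes 1
  Position 11 '(': depth becomes 2
  Position 12 '(': depth becomes 3
  Position 13 '(': depth becomes 4
  Position 14 ')': depth becomes 3
  Position 15 '(': depth becomes 4
  Position 16 ')': depth becomes 3
  Position 17 ')': depth becomes 2
  Position 18 ')': depth becomes 1
  Position 19 ')': depth becomes 0
Maximum depth reached: 4

4


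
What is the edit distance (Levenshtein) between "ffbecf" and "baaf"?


Computing edit distance: "ffbecf" -> "baaf"
DP table:
           b    a    a    f
      0    1    2    3    4
  f   1    1    2    3    3
  f   2    2    2    3    3
  b   3    2    3    3    4
  e   4    3    3    4    4
  c   5    4    4    4    5
  f   6    5    5    5    4
Edit distance = dp[6][4] = 4

4


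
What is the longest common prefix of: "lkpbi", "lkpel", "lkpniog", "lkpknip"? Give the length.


Words: lkpbi, lkpel, lkpniog, lkpknip
  Position 0: all 'l' => match
  Position 1: all 'k' => match
  Position 2: all 'p' => match
  Position 3: ('b', 'e', 'n', 'k') => mismatch, stop
LCP = "lkp" (length 3)

3


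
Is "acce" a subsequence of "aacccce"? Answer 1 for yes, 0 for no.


Check if "acce" is a subsequence of "aacccce"
Greedy scan:
  Position 0 ('a'): matches sub[0] = 'a'
  Position 1 ('a'): no match needed
  Position 2 ('c'): matches sub[1] = 'c'
  Position 3 ('c'): matches sub[2] = 'c'
  Position 4 ('c'): no match needed
  Position 5 ('c'): no match needed
  Position 6 ('e'): matches sub[3] = 'e'
All 4 characters matched => is a subsequence

1


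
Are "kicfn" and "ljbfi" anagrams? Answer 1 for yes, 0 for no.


Strings: "kicfn", "ljbfi"
Sorted first:  cfikn
Sorted second: bfijl
Differ at position 0: 'c' vs 'b' => not anagrams

0


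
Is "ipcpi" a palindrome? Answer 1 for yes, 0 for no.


Input: ipcpi
Reversed: ipcpi
  Compare pos 0 ('i') with pos 4 ('i'): match
  Compare pos 1 ('p') with pos 3 ('p'): match
Result: palindrome

1


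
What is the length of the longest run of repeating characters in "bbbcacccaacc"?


Input: "bbbcacccaacc"
Scanning for longest run:
  Position 1 ('b'): continues run of 'b', length=2
  Position 2 ('b'): continues run of 'b', length=3
  Position 3 ('c'): new char, reset run to 1
  Position 4 ('a'): new char, reset run to 1
  Position 5 ('c'): new char, reset run to 1
  Position 6 ('c'): continues run of 'c', length=2
  Position 7 ('c'): continues run of 'c', length=3
  Position 8 ('a'): new char, reset run to 1
  Position 9 ('a'): continues run of 'a', length=2
  Position 10 ('c'): new char, reset run to 1
  Position 11 ('c'): continues run of 'c', length=2
Longest run: 'b' with length 3

3


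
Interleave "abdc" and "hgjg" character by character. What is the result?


Interleaving "abdc" and "hgjg":
  Position 0: 'a' from first, 'h' from second => "ah"
  Position 1: 'b' from first, 'g' from second => "bg"
  Position 2: 'd' from first, 'j' from second => "dj"
  Position 3: 'c' from first, 'g' from second => "cg"
Result: ahbgdjcg

ahbgdjcg


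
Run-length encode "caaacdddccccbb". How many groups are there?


Input: caaacdddccccbb
Scanning for consecutive runs:
  Group 1: 'c' x 1 (positions 0-0)
  Group 2: 'a' x 3 (positions 1-3)
  Group 3: 'c' x 1 (positions 4-4)
  Group 4: 'd' x 3 (positions 5-7)
  Group 5: 'c' x 4 (positions 8-11)
  Group 6: 'b' x 2 (positions 12-13)
Total groups: 6

6


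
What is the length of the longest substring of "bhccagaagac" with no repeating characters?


Input: "bhccagaagac"
Sliding window (track last position of each char):
  Position 0 ('b'): window [0,0] length 1 -- new best
  Position 1 ('h'): window [0,1] length 2 -- new best
  Position 2 ('c'): window [0,2] length 3 -- new best
  Position 3 ('c'): repeat (last at 2), move window start to 3
  Position 3 ('c'): window [3,3] length 1
  Position 4 ('a'): window [3,4] length 2
  Position 5 ('g'): window [3,5] length 3
  Position 6 ('a'): repeat (last at 4), move window start to 5
  Position 6 ('a'): window [5,6] length 2
  Position 7 ('a'): repeat (last at 6), move window start to 7
  Position 7 ('a'): window [7,7] length 1
  Position 8 ('g'): window [7,8] length 2
  Position 9 ('a'): repeat (last at 7), move window start to 8
  Position 9 ('a'): window [8,9] length 2
  Position 10 ('c'): window [8,10] length 3
Longest substring with no repeats: "bhc" with length 3

3


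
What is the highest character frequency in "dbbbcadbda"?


Input: dbbbcadbda
Character counts:
  'a': 2
  'b': 4
  'c': 1
  'd': 3
Maximum frequency: 4

4


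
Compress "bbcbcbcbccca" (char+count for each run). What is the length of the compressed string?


Input: bbcbcbcbccca
Runs:
  'b' x 2 => "b2"
  'c' x 1 => "c1"
  'b' x 1 => "b1"
  'c' x 1 => "c1"
  'b' x 1 => "b1"
  'c' x 1 => "c1"
  'b' x 1 => "b1"
  'c' x 3 => "c3"
  'a' x 1 => "a1"
Compressed: "b2c1b1c1b1c1b1c3a1"
Compressed length: 18

18


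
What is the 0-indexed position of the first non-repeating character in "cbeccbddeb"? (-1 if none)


Input: cbeccbddeb
Character frequencies:
  'b': 3
  'c': 3
  'd': 2
  'e': 2
Scanning left to right for freq == 1:
  Position 0 ('c'): freq=3, skip
  Position 1 ('b'): freq=3, skip
  Position 2 ('e'): freq=2, skip
  Position 3 ('c'): freq=3, skip
  Position 4 ('c'): freq=3, skip
  Position 5 ('b'): freq=3, skip
  Position 6 ('d'): freq=2, skip
  Position 7 ('d'): freq=2, skip
  Position 8 ('e'): freq=2, skip
  Position 9 ('b'): freq=3, skip
  No unique character found => answer = -1

-1


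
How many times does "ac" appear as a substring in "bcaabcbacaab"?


Searching for "ac" in "bcaabcbacaab"
Scanning each position:
  Position 0: "bc" => no
  Position 1: "ca" => no
  Position 2: "aa" => no
  Position 3: "ab" => no
  Position 4: "bc" => no
  Position 5: "cb" => no
  Position 6: "ba" => no
  Position 7: "ac" => MATCH
  Position 8: "ca" => no
  Position 9: "aa" => no
  Position 10: "ab" => no
Total occurrences: 1

1


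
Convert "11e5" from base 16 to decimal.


Input: "11e5" in base 16
Positional expansion:
  Digit '1' (value 1) x 16^3 = 4096
  Digit '1' (value 1) x 16^2 = 256
  Digit 'e' (value 14) x 16^1 = 224
  Digit '5' (value 5) x 16^0 = 5
Sum = 4581

4581


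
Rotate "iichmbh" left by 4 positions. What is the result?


Input: "iichmbh", rotate left by 4
First 4 characters: "iich"
Remaining characters: "mbh"
Concatenate remaining + first: "mbh" + "iich" = "mbhiich"

mbhiich


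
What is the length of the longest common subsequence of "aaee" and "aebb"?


LCS of "aaee" and "aebb"
DP table:
           a    e    b    b
      0    0    0    0    0
  a   0    1    1    1    1
  a   0    1    1    1    1
  e   0    1    2    2    2
  e   0    1    2    2    2
LCS length = dp[4][4] = 2

2


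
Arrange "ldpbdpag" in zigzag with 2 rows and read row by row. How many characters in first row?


Zigzag "ldpbdpag" into 2 rows:
Placing characters:
  'l' => row 0
  'd' => row 1
  'p' => row 0
  'b' => row 1
  'd' => row 0
  'p' => row 1
  'a' => row 0
  'g' => row 1
Rows:
  Row 0: "lpda"
  Row 1: "dbpg"
First row length: 4

4


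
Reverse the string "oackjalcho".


Input: oackjalcho
Reading characters right to left:
  Position 9: 'o'
  Position 8: 'h'
  Position 7: 'c'
  Position 6: 'l'
  Position 5: 'a'
  Position 4: 'j'
  Position 3: 'k'
  Position 2: 'c'
  Position 1: 'a'
  Position 0: 'o'
Reversed: ohclajkcao

ohclajkcao


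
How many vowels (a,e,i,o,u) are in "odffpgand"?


Input: odffpgand
Checking each character:
  'o' at position 0: vowel (running total: 1)
  'd' at position 1: consonant
  'f' at position 2: consonant
  'f' at position 3: consonant
  'p' at position 4: consonant
  'g' at position 5: consonant
  'a' at position 6: vowel (running total: 2)
  'n' at position 7: consonant
  'd' at position 8: consonant
Total vowels: 2

2


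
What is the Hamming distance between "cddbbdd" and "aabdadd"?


Comparing "cddbbdd" and "aabdadd" position by position:
  Position 0: 'c' vs 'a' => differ
  Position 1: 'd' vs 'a' => differ
  Position 2: 'd' vs 'b' => differ
  Position 3: 'b' vs 'd' => differ
  Position 4: 'b' vs 'a' => differ
  Position 5: 'd' vs 'd' => same
  Position 6: 'd' vs 'd' => same
Total differences (Hamming distance): 5

5


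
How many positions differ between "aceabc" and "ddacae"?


Comparing "aceabc" and "ddacae" position by position:
  Position 0: 'a' vs 'd' => DIFFER
  Position 1: 'c' vs 'd' => DIFFER
  Position 2: 'e' vs 'a' => DIFFER
  Position 3: 'a' vs 'c' => DIFFER
  Position 4: 'b' vs 'a' => DIFFER
  Position 5: 'c' vs 'e' => DIFFER
Positions that differ: 6

6


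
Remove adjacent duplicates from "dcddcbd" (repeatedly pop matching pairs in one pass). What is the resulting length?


Input: dcddcbd
Stack-based adjacent duplicate removal:
  Read 'd': push. Stack: d
  Read 'c': push. Stack: dc
  Read 'd': push. Stack: dcd
  Read 'd': matches stack top 'd' => pop. Stack: dc
  Read 'c': matches stack top 'c' => pop. Stack: d
  Read 'b': push. Stack: db
  Read 'd': push. Stack: dbd
Final stack: "dbd" (length 3)

3


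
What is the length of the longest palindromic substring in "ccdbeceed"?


Input: "ccdbeceed"
Checking substrings for palindromes:
  [4:7] "ece" (len 3) => palindrome
  [0:2] "cc" (len 2) => palindrome
  [6:8] "ee" (len 2) => palindrome
Longest palindromic substring: "ece" with length 3

3


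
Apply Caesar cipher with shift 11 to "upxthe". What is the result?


Caesar cipher: shift "upxthe" by 11
  'u' (pos 20) + 11 = pos 5 = 'f'
  'p' (pos 15) + 11 = pos 0 = 'a'
  'x' (pos 23) + 11 = pos 8 = 'i'
  't' (pos 19) + 11 = pos 4 = 'e'
  'h' (pos 7) + 11 = pos 18 = 's'
  'e' (pos 4) + 11 = pos 15 = 'p'
Result: faiesp

faiesp


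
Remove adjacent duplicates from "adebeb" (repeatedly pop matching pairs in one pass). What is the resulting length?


Input: adebeb
Stack-based adjacent duplicate removal:
  Read 'a': push. Stack: a
  Read 'd': push. Stack: ad
  Read 'e': push. Stack: ade
  Read 'b': push. Stack: adeb
  Read 'e': push. Stack: adebe
  Read 'b': push. Stack: adebeb
Final stack: "adebeb" (length 6)

6


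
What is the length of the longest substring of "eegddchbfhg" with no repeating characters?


Input: "eegddchbfhg"
Sliding window (track last position of each char):
  Position 0 ('e'): window [0,0] length 1 -- new best
  Position 1 ('e'): repeat (last at 0), move window start to 1
  Position 1 ('e'): window [1,1] length 1
  Position 2 ('g'): window [1,2] length 2 -- new best
  Position 3 ('d'): window [1,3] length 3 -- new best
  Position 4 ('d'): repeat (last at 3), move window start to 4
  Position 4 ('d'): window [4,4] length 1
  Position 5 ('c'): window [4,5] length 2
  Position 6 ('h'): window [4,6] length 3
  Position 7 ('b'): window [4,7] length 4 -- new best
  Position 8 ('f'): window [4,8] length 5 -- new best
  Position 9 ('h'): repeat (last at 6), move window start to 7
  Position 9 ('h'): window [7,9] length 3
  Position 10 ('g'): window [7,10] length 4
Longest substring with no repeats: "dchbf" with length 5

5


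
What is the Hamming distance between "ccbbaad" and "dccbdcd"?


Comparing "ccbbaad" and "dccbdcd" position by position:
  Position 0: 'c' vs 'd' => differ
  Position 1: 'c' vs 'c' => same
  Position 2: 'b' vs 'c' => differ
  Position 3: 'b' vs 'b' => same
  Position 4: 'a' vs 'd' => differ
  Position 5: 'a' vs 'c' => differ
  Position 6: 'd' vs 'd' => same
Total differences (Hamming distance): 4

4


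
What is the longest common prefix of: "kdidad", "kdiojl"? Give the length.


Words: kdidad, kdiojl
  Position 0: all 'k' => match
  Position 1: all 'd' => match
  Position 2: all 'i' => match
  Position 3: ('d', 'o') => mismatch, stop
LCP = "kdi" (length 3)

3


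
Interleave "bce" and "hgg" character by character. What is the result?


Interleaving "bce" and "hgg":
  Position 0: 'b' from first, 'h' from second => "bh"
  Position 1: 'c' from first, 'g' from second => "cg"
  Position 2: 'e' from first, 'g' from second => "eg"
Result: bhcgeg

bhcgeg


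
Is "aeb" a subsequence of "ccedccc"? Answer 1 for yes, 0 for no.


Check if "aeb" is a subsequence of "ccedccc"
Greedy scan:
  Position 0 ('c'): no match needed
  Position 1 ('c'): no match needed
  Position 2 ('e'): no match needed
  Position 3 ('d'): no match needed
  Position 4 ('c'): no match needed
  Position 5 ('c'): no match needed
  Position 6 ('c'): no match needed
Only matched 0/3 characters => not a subsequence

0


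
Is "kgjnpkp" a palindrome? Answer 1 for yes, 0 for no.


Input: kgjnpkp
Reversed: pkpnjgk
  Compare pos 0 ('k') with pos 6 ('p'): MISMATCH
  Compare pos 1 ('g') with pos 5 ('k'): MISMATCH
  Compare pos 2 ('j') with pos 4 ('p'): MISMATCH
Result: not a palindrome

0


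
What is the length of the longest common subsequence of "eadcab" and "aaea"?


LCS of "eadcab" and "aaea"
DP table:
           a    a    e    a
      0    0    0    0    0
  e   0    0    0    1    1
  a   0    1    1    1    2
  d   0    1    1    1    2
  c   0    1    1    1    2
  a   0    1    2    2    2
  b   0    1    2    2    2
LCS length = dp[6][4] = 2

2


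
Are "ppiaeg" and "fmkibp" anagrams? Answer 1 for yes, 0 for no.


Strings: "ppiaeg", "fmkibp"
Sorted first:  aegipp
Sorted second: bfikmp
Differ at position 0: 'a' vs 'b' => not anagrams

0


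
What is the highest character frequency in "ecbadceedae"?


Input: ecbadceedae
Character counts:
  'a': 2
  'b': 1
  'c': 2
  'd': 2
  'e': 4
Maximum frequency: 4

4


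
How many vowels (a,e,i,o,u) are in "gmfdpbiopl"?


Input: gmfdpbiopl
Checking each character:
  'g' at position 0: consonant
  'm' at position 1: consonant
  'f' at position 2: consonant
  'd' at position 3: consonant
  'p' at position 4: consonant
  'b' at position 5: consonant
  'i' at position 6: vowel (running total: 1)
  'o' at position 7: vowel (running total: 2)
  'p' at position 8: consonant
  'l' at position 9: consonant
Total vowels: 2

2


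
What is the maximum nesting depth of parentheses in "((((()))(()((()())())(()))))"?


Input: "((((()))(()((()())())(()))))"
Tracking depth:
  Position 0 '(': depth becomes 1
  Position 1 '(': depth becomes 2
  Position 2 '(': depth becomes 3
  Position 3 '(': depth becomes 4
  Position 4 '(': depth becomes 5
  Position 5 ')': depth becomes 4
  Position 6 ')': depth becomes 3
  Position 7 ')': depth becomes 2
  Position 8 '(': depth becomes 3
  Position 9 '(': depth becomes 4
  Position 10 ')': depth becomes 3
  Position 11 '(': depth becomes 4
  Position 12 '(': depth becomes 5
  Position 13 '(': depth becomes 6
  Position 14 ')': depth becomes 5
  Position 15 '(': depth becomes 6
  Position 16 ')': depth becomes 5
  Position 17 ')': depth becomes 4
  Position 18 '(': depth becomes 5
  Position 19 ')': depth becomes 4
  Position 20 ')': depth becomes 3
  Position 21 '(': depth becomes 4
  Position 22 '(': depth becomes 5
  Position 23 ')': depth becomes 4
  Position 24 ')': depth becomes 3
  Position 25 ')': depth becomes 2
  Position 26 ')': depth becomes 1
  Position 27 ')': depth becomes 0
Maximum depth reached: 6

6


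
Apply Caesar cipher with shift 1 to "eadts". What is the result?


Caesar cipher: shift "eadts" by 1
  'e' (pos 4) + 1 = pos 5 = 'f'
  'a' (pos 0) + 1 = pos 1 = 'b'
  'd' (pos 3) + 1 = pos 4 = 'e'
  't' (pos 19) + 1 = pos 20 = 'u'
  's' (pos 18) + 1 = pos 19 = 't'
Result: fbeut

fbeut


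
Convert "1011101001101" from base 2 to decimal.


Input: "1011101001101" in base 2
Positional expansion:
  Digit '1' (value 1) x 2^12 = 4096
  Digit '0' (value 0) x 2^11 = 0
  Digit '1' (value 1) x 2^10 = 1024
  Digit '1' (value 1) x 2^9 = 512
  Digit '1' (value 1) x 2^8 = 256
  Digit '0' (value 0) x 2^7 = 0
  Digit '1' (value 1) x 2^6 = 64
  Digit '0' (value 0) x 2^5 = 0
  Digit '0' (value 0) x 2^4 = 0
  Digit '1' (value 1) x 2^3 = 8
  Digit '1' (value 1) x 2^2 = 4
  Digit '0' (value 0) x 2^1 = 0
  Digit '1' (value 1) x 2^0 = 1
Sum = 5965

5965


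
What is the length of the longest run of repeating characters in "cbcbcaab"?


Input: "cbcbcaab"
Scanning for longest run:
  Position 1 ('b'): new char, reset run to 1
  Position 2 ('c'): new char, reset run to 1
  Position 3 ('b'): new char, reset run to 1
  Position 4 ('c'): new char, reset run to 1
  Position 5 ('a'): new char, reset run to 1
  Position 6 ('a'): continues run of 'a', length=2
  Position 7 ('b'): new char, reset run to 1
Longest run: 'a' with length 2

2


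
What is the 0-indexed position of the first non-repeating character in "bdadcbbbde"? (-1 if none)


Input: bdadcbbbde
Character frequencies:
  'a': 1
  'b': 4
  'c': 1
  'd': 3
  'e': 1
Scanning left to right for freq == 1:
  Position 0 ('b'): freq=4, skip
  Position 1 ('d'): freq=3, skip
  Position 2 ('a'): unique! => answer = 2

2


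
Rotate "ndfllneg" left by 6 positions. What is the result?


Input: "ndfllneg", rotate left by 6
First 6 characters: "ndflln"
Remaining characters: "eg"
Concatenate remaining + first: "eg" + "ndflln" = "egndflln"

egndflln


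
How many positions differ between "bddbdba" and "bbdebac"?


Comparing "bddbdba" and "bbdebac" position by position:
  Position 0: 'b' vs 'b' => same
  Position 1: 'd' vs 'b' => DIFFER
  Position 2: 'd' vs 'd' => same
  Position 3: 'b' vs 'e' => DIFFER
  Position 4: 'd' vs 'b' => DIFFER
  Position 5: 'b' vs 'a' => DIFFER
  Position 6: 'a' vs 'c' => DIFFER
Positions that differ: 5

5


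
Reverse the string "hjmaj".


Input: hjmaj
Reading characters right to left:
  Position 4: 'j'
  Position 3: 'a'
  Position 2: 'm'
  Position 1: 'j'
  Position 0: 'h'
Reversed: jamjh

jamjh


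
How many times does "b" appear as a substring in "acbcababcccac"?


Searching for "b" in "acbcababcccac"
Scanning each position:
  Position 0: "a" => no
  Position 1: "c" => no
  Position 2: "b" => MATCH
  Position 3: "c" => no
  Position 4: "a" => no
  Position 5: "b" => MATCH
  Position 6: "a" => no
  Position 7: "b" => MATCH
  Position 8: "c" => no
  Position 9: "c" => no
  Position 10: "c" => no
  Position 11: "a" => no
  Position 12: "c" => no
Total occurrences: 3

3


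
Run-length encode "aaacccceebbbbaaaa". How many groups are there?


Input: aaacccceebbbbaaaa
Scanning for consecutive runs:
  Group 1: 'a' x 3 (positions 0-2)
  Group 2: 'c' x 4 (positions 3-6)
  Group 3: 'e' x 2 (positions 7-8)
  Group 4: 'b' x 4 (positions 9-12)
  Group 5: 'a' x 4 (positions 13-16)
Total groups: 5

5


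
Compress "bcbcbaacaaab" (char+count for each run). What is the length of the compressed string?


Input: bcbcbaacaaab
Runs:
  'b' x 1 => "b1"
  'c' x 1 => "c1"
  'b' x 1 => "b1"
  'c' x 1 => "c1"
  'b' x 1 => "b1"
  'a' x 2 => "a2"
  'c' x 1 => "c1"
  'a' x 3 => "a3"
  'b' x 1 => "b1"
Compressed: "b1c1b1c1b1a2c1a3b1"
Compressed length: 18

18


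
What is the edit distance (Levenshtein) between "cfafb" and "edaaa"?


Computing edit distance: "cfafb" -> "edaaa"
DP table:
           e    d    a    a    a
      0    1    2    3    4    5
  c   1    1    2    3    4    5
  f   2    2    2    3    4    5
  a   3    3    3    2    3    4
  f   4    4    4    3    3    4
  b   5    5    5    4    4    4
Edit distance = dp[5][5] = 4

4


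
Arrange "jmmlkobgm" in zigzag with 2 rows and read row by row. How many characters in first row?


Zigzag "jmmlkobgm" into 2 rows:
Placing characters:
  'j' => row 0
  'm' => row 1
  'm' => row 0
  'l' => row 1
  'k' => row 0
  'o' => row 1
  'b' => row 0
  'g' => row 1
  'm' => row 0
Rows:
  Row 0: "jmkbm"
  Row 1: "mlog"
First row length: 5

5


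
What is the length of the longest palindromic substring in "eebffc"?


Input: "eebffc"
Checking substrings for palindromes:
  [0:2] "ee" (len 2) => palindrome
  [3:5] "ff" (len 2) => palindrome
Longest palindromic substring: "ee" with length 2

2


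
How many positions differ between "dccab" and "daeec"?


Comparing "dccab" and "daeec" position by position:
  Position 0: 'd' vs 'd' => same
  Position 1: 'c' vs 'a' => DIFFER
  Position 2: 'c' vs 'e' => DIFFER
  Position 3: 'a' vs 'e' => DIFFER
  Position 4: 'b' vs 'c' => DIFFER
Positions that differ: 4

4


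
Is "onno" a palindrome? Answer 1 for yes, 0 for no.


Input: onno
Reversed: onno
  Compare pos 0 ('o') with pos 3 ('o'): match
  Compare pos 1 ('n') with pos 2 ('n'): match
Result: palindrome

1


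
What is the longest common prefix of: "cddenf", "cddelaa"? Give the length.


Words: cddenf, cddelaa
  Position 0: all 'c' => match
  Position 1: all 'd' => match
  Position 2: all 'd' => match
  Position 3: all 'e' => match
  Position 4: ('n', 'l') => mismatch, stop
LCP = "cdde" (length 4)

4


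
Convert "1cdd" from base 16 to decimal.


Input: "1cdd" in base 16
Positional expansion:
  Digit '1' (value 1) x 16^3 = 4096
  Digit 'c' (value 12) x 16^2 = 3072
  Digit 'd' (value 13) x 16^1 = 208
  Digit 'd' (value 13) x 16^0 = 13
Sum = 7389

7389


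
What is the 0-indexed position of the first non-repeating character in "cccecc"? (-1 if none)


Input: cccecc
Character frequencies:
  'c': 5
  'e': 1
Scanning left to right for freq == 1:
  Position 0 ('c'): freq=5, skip
  Position 1 ('c'): freq=5, skip
  Position 2 ('c'): freq=5, skip
  Position 3 ('e'): unique! => answer = 3

3


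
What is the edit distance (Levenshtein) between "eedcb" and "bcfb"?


Computing edit distance: "eedcb" -> "bcfb"
DP table:
           b    c    f    b
      0    1    2    3    4
  e   1    1    2    3    4
  e   2    2    2    3    4
  d   3    3    3    3    4
  c   4    4    3    4    4
  b   5    4    4    4    4
Edit distance = dp[5][4] = 4

4


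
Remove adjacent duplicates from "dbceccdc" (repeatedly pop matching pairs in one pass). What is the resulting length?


Input: dbceccdc
Stack-based adjacent duplicate removal:
  Read 'd': push. Stack: d
  Read 'b': push. Stack: db
  Read 'c': push. Stack: dbc
  Read 'e': push. Stack: dbce
  Read 'c': push. Stack: dbcec
  Read 'c': matches stack top 'c' => pop. Stack: dbce
  Read 'd': push. Stack: dbced
  Read 'c': push. Stack: dbcedc
Final stack: "dbcedc" (length 6)

6


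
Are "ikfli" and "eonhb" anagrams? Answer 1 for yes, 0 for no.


Strings: "ikfli", "eonhb"
Sorted first:  fiikl
Sorted second: behno
Differ at position 0: 'f' vs 'b' => not anagrams

0


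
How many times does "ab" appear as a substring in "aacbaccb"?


Searching for "ab" in "aacbaccb"
Scanning each position:
  Position 0: "aa" => no
  Position 1: "ac" => no
  Position 2: "cb" => no
  Position 3: "ba" => no
  Position 4: "ac" => no
  Position 5: "cc" => no
  Position 6: "cb" => no
Total occurrences: 0

0


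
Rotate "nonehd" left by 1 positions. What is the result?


Input: "nonehd", rotate left by 1
First 1 characters: "n"
Remaining characters: "onehd"
Concatenate remaining + first: "onehd" + "n" = "onehdn"

onehdn


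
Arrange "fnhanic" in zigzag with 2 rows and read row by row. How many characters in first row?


Zigzag "fnhanic" into 2 rows:
Placing characters:
  'f' => row 0
  'n' => row 1
  'h' => row 0
  'a' => row 1
  'n' => row 0
  'i' => row 1
  'c' => row 0
Rows:
  Row 0: "fhnc"
  Row 1: "nai"
First row length: 4

4


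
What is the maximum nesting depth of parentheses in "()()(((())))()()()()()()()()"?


Input: "()()(((())))()()()()()()()()"
Tracking depth:
  Position 0 '(': depth becomes 1
  Position 1 ')': depth becomes 0
  Position 2 '(': depth becomes 1
  Position 3 ')': depth becomes 0
  Position 4 '(': depth becomes 1
  Position 5 '(': depth becomes 2
  Position 6 '(': depth becomes 3
  Position 7 '(': depth becomes 4
  Position 8 ')': depth becomes 3
  Position 9 ')': depth becomes 2
  Position 10 ')': depth becomes 1
  Position 11 ')': depth becomes 0
  Position 12 '(': depth becomes 1
  Position 13 ')': depth becomes 0
  Position 14 '(': depth becomes 1
  Position 15 ')': depth becomes 0
  Position 16 '(': depth becomes 1
  Position 17 ')': depth becomes 0
  Position 18 '(': depth becomes 1
  Position 19 ')': depth becomes 0
  Position 20 '(': depth becomes 1
  Position 21 ')': depth becomes 0
  Position 22 '(': depth becomes 1
  Position 23 ')': depth becomes 0
  Position 24 '(': depth becomes 1
  Position 25 ')': depth becomes 0
  Position 26 '(': depth becomes 1
  Position 27 ')': depth becomes 0
Maximum depth reached: 4

4


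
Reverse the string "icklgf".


Input: icklgf
Reading characters right to left:
  Position 5: 'f'
  Position 4: 'g'
  Position 3: 'l'
  Position 2: 'k'
  Position 1: 'c'
  Position 0: 'i'
Reversed: fglkci

fglkci


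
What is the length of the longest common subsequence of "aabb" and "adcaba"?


LCS of "aabb" and "adcaba"
DP table:
           a    d    c    a    b    a
      0    0    0    0    0    0    0
  a   0    1    1    1    1    1    1
  a   0    1    1    1    2    2    2
  b   0    1    1    1    2    3    3
  b   0    1    1    1    2    3    3
LCS length = dp[4][6] = 3

3


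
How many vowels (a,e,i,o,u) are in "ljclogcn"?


Input: ljclogcn
Checking each character:
  'l' at position 0: consonant
  'j' at position 1: consonant
  'c' at position 2: consonant
  'l' at position 3: consonant
  'o' at position 4: vowel (running total: 1)
  'g' at position 5: consonant
  'c' at position 6: consonant
  'n' at position 7: consonant
Total vowels: 1

1


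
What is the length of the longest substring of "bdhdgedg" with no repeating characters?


Input: "bdhdgedg"
Sliding window (track last position of each char):
  Position 0 ('b'): window [0,0] length 1 -- new best
  Position 1 ('d'): window [0,1] length 2 -- new best
  Position 2 ('h'): window [0,2] length 3 -- new best
  Position 3 ('d'): repeat (last at 1), move window start to 2
  Position 3 ('d'): window [2,3] length 2
  Position 4 ('g'): window [2,4] length 3
  Position 5 ('e'): window [2,5] length 4 -- new best
  Position 6 ('d'): repeat (last at 3), move window start to 4
  Position 6 ('d'): window [4,6] length 3
  Position 7 ('g'): repeat (last at 4), move window start to 5
  Position 7 ('g'): window [5,7] length 3
Longest substring with no repeats: "hdge" with length 4

4


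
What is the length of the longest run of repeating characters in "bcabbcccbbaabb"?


Input: "bcabbcccbbaabb"
Scanning for longest run:
  Position 1 ('c'): new char, reset run to 1
  Position 2 ('a'): new char, reset run to 1
  Position 3 ('b'): new char, reset run to 1
  Position 4 ('b'): continues run of 'b', length=2
  Position 5 ('c'): new char, reset run to 1
  Position 6 ('c'): continues run of 'c', length=2
  Position 7 ('c'): continues run of 'c', length=3
  Position 8 ('b'): new char, reset run to 1
  Position 9 ('b'): continues run of 'b', length=2
  Position 10 ('a'): new char, reset run to 1
  Position 11 ('a'): continues run of 'a', length=2
  Position 12 ('b'): new char, reset run to 1
  Position 13 ('b'): continues run of 'b', length=2
Longest run: 'c' with length 3

3


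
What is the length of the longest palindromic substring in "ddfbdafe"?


Input: "ddfbdafe"
Checking substrings for palindromes:
  [0:2] "dd" (len 2) => palindrome
Longest palindromic substring: "dd" with length 2

2


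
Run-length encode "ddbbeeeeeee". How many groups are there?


Input: ddbbeeeeeee
Scanning for consecutive runs:
  Group 1: 'd' x 2 (positions 0-1)
  Group 2: 'b' x 2 (positions 2-3)
  Group 3: 'e' x 7 (positions 4-10)
Total groups: 3

3


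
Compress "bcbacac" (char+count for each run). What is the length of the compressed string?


Input: bcbacac
Runs:
  'b' x 1 => "b1"
  'c' x 1 => "c1"
  'b' x 1 => "b1"
  'a' x 1 => "a1"
  'c' x 1 => "c1"
  'a' x 1 => "a1"
  'c' x 1 => "c1"
Compressed: "b1c1b1a1c1a1c1"
Compressed length: 14

14


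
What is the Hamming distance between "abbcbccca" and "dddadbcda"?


Comparing "abbcbccca" and "dddadbcda" position by position:
  Position 0: 'a' vs 'd' => differ
  Position 1: 'b' vs 'd' => differ
  Position 2: 'b' vs 'd' => differ
  Position 3: 'c' vs 'a' => differ
  Position 4: 'b' vs 'd' => differ
  Position 5: 'c' vs 'b' => differ
  Position 6: 'c' vs 'c' => same
  Position 7: 'c' vs 'd' => differ
  Position 8: 'a' vs 'a' => same
Total differences (Hamming distance): 7

7


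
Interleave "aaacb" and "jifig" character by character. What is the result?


Interleaving "aaacb" and "jifig":
  Position 0: 'a' from first, 'j' from second => "aj"
  Position 1: 'a' from first, 'i' from second => "ai"
  Position 2: 'a' from first, 'f' from second => "af"
  Position 3: 'c' from first, 'i' from second => "ci"
  Position 4: 'b' from first, 'g' from second => "bg"
Result: ajaiafcibg

ajaiafcibg


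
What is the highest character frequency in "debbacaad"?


Input: debbacaad
Character counts:
  'a': 3
  'b': 2
  'c': 1
  'd': 2
  'e': 1
Maximum frequency: 3

3


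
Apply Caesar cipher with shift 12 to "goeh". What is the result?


Caesar cipher: shift "goeh" by 12
  'g' (pos 6) + 12 = pos 18 = 's'
  'o' (pos 14) + 12 = pos 0 = 'a'
  'e' (pos 4) + 12 = pos 16 = 'q'
  'h' (pos 7) + 12 = pos 19 = 't'
Result: saqt

saqt


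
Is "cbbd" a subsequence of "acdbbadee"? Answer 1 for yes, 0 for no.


Check if "cbbd" is a subsequence of "acdbbadee"
Greedy scan:
  Position 0 ('a'): no match needed
  Position 1 ('c'): matches sub[0] = 'c'
  Position 2 ('d'): no match needed
  Position 3 ('b'): matches sub[1] = 'b'
  Position 4 ('b'): matches sub[2] = 'b'
  Position 5 ('a'): no match needed
  Position 6 ('d'): matches sub[3] = 'd'
  Position 7 ('e'): no match needed
  Position 8 ('e'): no match needed
All 4 characters matched => is a subsequence

1


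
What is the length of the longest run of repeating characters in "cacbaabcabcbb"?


Input: "cacbaabcabcbb"
Scanning for longest run:
  Position 1 ('a'): new char, reset run to 1
  Position 2 ('c'): new char, reset run to 1
  Position 3 ('b'): new char, reset run to 1
  Position 4 ('a'): new char, reset run to 1
  Position 5 ('a'): continues run of 'a', length=2
  Position 6 ('b'): new char, reset run to 1
  Position 7 ('c'): new char, reset run to 1
  Position 8 ('a'): new char, reset run to 1
  Position 9 ('b'): new char, reset run to 1
  Position 10 ('c'): new char, reset run to 1
  Position 11 ('b'): new char, reset run to 1
  Position 12 ('b'): continues run of 'b', length=2
Longest run: 'a' with length 2

2


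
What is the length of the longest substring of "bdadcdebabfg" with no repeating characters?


Input: "bdadcdebabfg"
Sliding window (track last position of each char):
  Position 0 ('b'): window [0,0] length 1 -- new best
  Position 1 ('d'): window [0,1] length 2 -- new best
  Position 2 ('a'): window [0,2] length 3 -- new best
  Position 3 ('d'): repeat (last at 1), move window start to 2
  Position 3 ('d'): window [2,3] length 2
  Position 4 ('c'): window [2,4] length 3
  Position 5 ('d'): repeat (last at 3), move window start to 4
  Position 5 ('d'): window [4,5] length 2
  Position 6 ('e'): window [4,6] length 3
  Position 7 ('b'): window [4,7] length 4 -- new best
  Position 8 ('a'): window [4,8] length 5 -- new best
  Position 9 ('b'): repeat (last at 7), move window start to 8
  Position 9 ('b'): window [8,9] length 2
  Position 10 ('f'): window [8,10] length 3
  Position 11 ('g'): window [8,11] length 4
Longest substring with no repeats: "cdeba" with length 5

5


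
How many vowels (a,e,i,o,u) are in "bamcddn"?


Input: bamcddn
Checking each character:
  'b' at position 0: consonant
  'a' at position 1: vowel (running total: 1)
  'm' at position 2: consonant
  'c' at position 3: consonant
  'd' at position 4: consonant
  'd' at position 5: consonant
  'n' at position 6: consonant
Total vowels: 1

1


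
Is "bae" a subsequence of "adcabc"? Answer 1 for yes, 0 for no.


Check if "bae" is a subsequence of "adcabc"
Greedy scan:
  Position 0 ('a'): no match needed
  Position 1 ('d'): no match needed
  Position 2 ('c'): no match needed
  Position 3 ('a'): no match needed
  Position 4 ('b'): matches sub[0] = 'b'
  Position 5 ('c'): no match needed
Only matched 1/3 characters => not a subsequence

0


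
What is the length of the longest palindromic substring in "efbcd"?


Input: "efbcd"
Checking substrings for palindromes:
  No multi-char palindromic substrings found
Longest palindromic substring: "e" with length 1

1


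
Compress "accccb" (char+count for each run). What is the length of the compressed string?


Input: accccb
Runs:
  'a' x 1 => "a1"
  'c' x 4 => "c4"
  'b' x 1 => "b1"
Compressed: "a1c4b1"
Compressed length: 6

6


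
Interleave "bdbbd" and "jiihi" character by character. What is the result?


Interleaving "bdbbd" and "jiihi":
  Position 0: 'b' from first, 'j' from second => "bj"
  Position 1: 'd' from first, 'i' from second => "di"
  Position 2: 'b' from first, 'i' from second => "bi"
  Position 3: 'b' from first, 'h' from second => "bh"
  Position 4: 'd' from first, 'i' from second => "di"
Result: bjdibibhdi

bjdibibhdi


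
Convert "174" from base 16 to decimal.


Input: "174" in base 16
Positional expansion:
  Digit '1' (value 1) x 16^2 = 256
  Digit '7' (value 7) x 16^1 = 112
  Digit '4' (value 4) x 16^0 = 4
Sum = 372

372


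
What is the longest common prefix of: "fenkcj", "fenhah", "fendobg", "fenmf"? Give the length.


Words: fenkcj, fenhah, fendobg, fenmf
  Position 0: all 'f' => match
  Position 1: all 'e' => match
  Position 2: all 'n' => match
  Position 3: ('k', 'h', 'd', 'm') => mismatch, stop
LCP = "fen" (length 3)

3


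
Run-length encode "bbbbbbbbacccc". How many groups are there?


Input: bbbbbbbbacccc
Scanning for consecutive runs:
  Group 1: 'b' x 8 (positions 0-7)
  Group 2: 'a' x 1 (positions 8-8)
  Group 3: 'c' x 4 (positions 9-12)
Total groups: 3

3


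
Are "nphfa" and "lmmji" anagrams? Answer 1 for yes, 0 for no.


Strings: "nphfa", "lmmji"
Sorted first:  afhnp
Sorted second: ijlmm
Differ at position 0: 'a' vs 'i' => not anagrams

0


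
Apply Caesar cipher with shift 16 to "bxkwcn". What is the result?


Caesar cipher: shift "bxkwcn" by 16
  'b' (pos 1) + 16 = pos 17 = 'r'
  'x' (pos 23) + 16 = pos 13 = 'n'
  'k' (pos 10) + 16 = pos 0 = 'a'
  'w' (pos 22) + 16 = pos 12 = 'm'
  'c' (pos 2) + 16 = pos 18 = 's'
  'n' (pos 13) + 16 = pos 3 = 'd'
Result: rnamsd

rnamsd
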